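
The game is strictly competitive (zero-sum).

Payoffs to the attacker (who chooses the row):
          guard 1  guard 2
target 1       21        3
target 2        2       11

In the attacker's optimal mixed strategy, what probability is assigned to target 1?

Row minima are 3 and 2, so the attacker's maximin is 3; column maxima are 21 and 11, so the defender's minimax is 11. These differ, so the equilibrium is in mixed strategies.
Let the attacker play target 1 with probability p. The defender is indifferent when 21p + 2(1−p) = 3p + 11(1−p), giving p = 1/3.

1/3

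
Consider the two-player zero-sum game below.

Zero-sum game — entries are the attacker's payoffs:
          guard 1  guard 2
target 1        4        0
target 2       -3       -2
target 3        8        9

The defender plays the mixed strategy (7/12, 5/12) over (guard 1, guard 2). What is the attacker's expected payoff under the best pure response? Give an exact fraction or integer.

101/12

target 1: (4)·(7/12) + (0)·(5/12) = 7/3.
target 2: (-3)·(7/12) + (-2)·(5/12) = -31/12.
target 3: (8)·(7/12) + (9)·(5/12) = 101/12.
The best pure response is target 3 with expected payoff 101/12.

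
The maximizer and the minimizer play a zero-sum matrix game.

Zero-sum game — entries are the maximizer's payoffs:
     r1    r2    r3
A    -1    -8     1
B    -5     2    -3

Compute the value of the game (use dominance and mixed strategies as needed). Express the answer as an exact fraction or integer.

Column r3 is strictly dominated by r1 for the minimizer (it gives the maximizer more in every row).
The remaining 2×2 game on (A, B) × (r1, r2) has no saddle point. Let the maximizer play A with probability p; indifference gives −p − 5(1−p) = −8p + 2(1−p), so p = 1/2.
Similarly the minimizer's optimal q on r1 is 5/7, and the value is -1·(5/7) + (-8)·(2/7) = -3.

-3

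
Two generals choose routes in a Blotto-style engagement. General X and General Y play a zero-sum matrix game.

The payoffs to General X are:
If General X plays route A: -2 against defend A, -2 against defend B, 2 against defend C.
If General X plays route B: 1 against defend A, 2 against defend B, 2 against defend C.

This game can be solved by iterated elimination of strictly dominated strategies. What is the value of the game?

1

Column defend C is strictly dominated by defend A for General Y (-2<2, 1<2); eliminate defend C.
Row route A is strictly dominated by row route B (1>-2, 2>-2); eliminate route A.
Column defend B is strictly dominated by defend A for General Y (1<2); eliminate defend B.
Only (route B, defend A) remains, with payoff 1.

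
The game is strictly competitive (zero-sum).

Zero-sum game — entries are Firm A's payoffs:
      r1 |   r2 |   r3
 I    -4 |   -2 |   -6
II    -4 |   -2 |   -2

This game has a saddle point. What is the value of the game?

-4

Row minima: -6, -4 → Firm A's maximin is -4.
Column maxima: -4, -2, -2 → Firm B's minimax is -4.
They coincide at (II, r1), so the value is -4.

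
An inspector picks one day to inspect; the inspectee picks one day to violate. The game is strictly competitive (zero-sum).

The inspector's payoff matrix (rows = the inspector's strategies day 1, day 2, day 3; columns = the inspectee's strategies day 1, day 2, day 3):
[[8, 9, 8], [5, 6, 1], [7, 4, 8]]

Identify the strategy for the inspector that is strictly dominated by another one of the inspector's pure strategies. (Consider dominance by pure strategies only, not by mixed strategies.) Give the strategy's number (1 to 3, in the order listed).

2

Compare day 2 with day 1: 8 > 5, 9 > 6, 8 > 1.
So day 1 strictly dominates day 2 for the inspector; day 2 is strictly dominated.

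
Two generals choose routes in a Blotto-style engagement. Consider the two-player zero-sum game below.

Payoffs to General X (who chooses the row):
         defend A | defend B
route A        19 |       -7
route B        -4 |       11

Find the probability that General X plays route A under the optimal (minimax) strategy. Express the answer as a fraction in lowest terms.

15/41

Row minima are -7 and -4, so General X's maximin is -4; column maxima are 19 and 11, so General Y's minimax is 11. These differ, so the equilibrium is in mixed strategies.
Let General X play route A with probability p. General Y is indifferent when 19p − 4(1−p) = −7p + 11(1−p), giving p = 15/41.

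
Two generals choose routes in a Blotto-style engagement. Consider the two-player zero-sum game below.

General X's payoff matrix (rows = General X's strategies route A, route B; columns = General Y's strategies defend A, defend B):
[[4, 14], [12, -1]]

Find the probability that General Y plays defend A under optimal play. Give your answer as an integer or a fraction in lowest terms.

Row minima are 4 and -1, so General X's maximin is 4; column maxima are 12 and 14, so General Y's minimax is 12. These differ, so the equilibrium is in mixed strategies.
Let General Y play defend A with probability q. General X is indifferent when 4q + 14(1−q) = 12q − (1−q), giving q = 15/23.

15/23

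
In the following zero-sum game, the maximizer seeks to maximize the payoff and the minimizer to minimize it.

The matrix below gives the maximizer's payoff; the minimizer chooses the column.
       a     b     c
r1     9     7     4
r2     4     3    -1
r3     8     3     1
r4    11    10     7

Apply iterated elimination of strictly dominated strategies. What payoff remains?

Row r1 is strictly dominated by row r4 (11>9, 10>7, 7>4); eliminate r1.
Column b is strictly dominated by c for the minimizer (-1<3, 1<3, 7<10); eliminate b.
Column a is strictly dominated by c for the minimizer (-1<4, 1<8, 7<11); eliminate a.
Row r2 is strictly dominated by row r3 (1>-1); eliminate r2.
Row r3 is strictly dominated by row r4 (7>1); eliminate r3.
Only (r4, c) remains, with payoff 7.

7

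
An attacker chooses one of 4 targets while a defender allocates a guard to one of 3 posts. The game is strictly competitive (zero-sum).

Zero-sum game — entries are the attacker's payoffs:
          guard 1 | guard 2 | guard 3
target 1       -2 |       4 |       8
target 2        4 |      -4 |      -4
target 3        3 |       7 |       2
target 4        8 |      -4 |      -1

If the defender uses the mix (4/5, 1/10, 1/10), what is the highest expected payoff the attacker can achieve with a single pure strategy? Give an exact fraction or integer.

target 1: (-2)·(4/5) + (4)·(1/10) + (8)·(1/10) = -2/5.
target 2: (4)·(4/5) + (-4)·(1/10) + (-4)·(1/10) = 12/5.
target 3: (3)·(4/5) + (7)·(1/10) + (2)·(1/10) = 33/10.
target 4: (8)·(4/5) + (-4)·(1/10) + (-1)·(1/10) = 59/10.
The best pure response is target 4 with expected payoff 59/10.

59/10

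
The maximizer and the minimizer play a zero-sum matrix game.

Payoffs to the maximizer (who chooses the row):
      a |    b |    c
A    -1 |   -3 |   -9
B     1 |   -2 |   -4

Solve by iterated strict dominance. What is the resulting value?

Row A is strictly dominated by row B (1>-1, -2>-3, -4>-9); eliminate A.
Column b is strictly dominated by c for the minimizer (-4<-2); eliminate b.
Column a is strictly dominated by c for the minimizer (-4<1); eliminate a.
Only (B, c) remains, with payoff -4.

-4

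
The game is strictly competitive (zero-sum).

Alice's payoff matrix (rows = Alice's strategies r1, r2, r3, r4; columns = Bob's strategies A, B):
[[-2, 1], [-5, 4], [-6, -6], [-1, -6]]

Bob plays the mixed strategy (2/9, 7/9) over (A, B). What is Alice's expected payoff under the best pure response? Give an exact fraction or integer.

r1: (-2)·(2/9) + (1)·(7/9) = 1/3.
r2: (-5)·(2/9) + (4)·(7/9) = 2.
r3: (-6)·(2/9) + (-6)·(7/9) = -6.
r4: (-1)·(2/9) + (-6)·(7/9) = -44/9.
The best pure response is r2 with expected payoff 2.

2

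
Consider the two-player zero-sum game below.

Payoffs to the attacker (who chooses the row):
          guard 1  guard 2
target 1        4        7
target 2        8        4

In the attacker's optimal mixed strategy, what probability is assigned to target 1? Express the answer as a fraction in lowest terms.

4/7

Row minima are 4 and 4, so the attacker's maximin is 4; column maxima are 8 and 7, so the defender's minimax is 7. These differ, so the equilibrium is in mixed strategies.
Let the attacker play target 1 with probability p. The defender is indifferent when 4p + 8(1−p) = 7p + 4(1−p), giving p = 4/7.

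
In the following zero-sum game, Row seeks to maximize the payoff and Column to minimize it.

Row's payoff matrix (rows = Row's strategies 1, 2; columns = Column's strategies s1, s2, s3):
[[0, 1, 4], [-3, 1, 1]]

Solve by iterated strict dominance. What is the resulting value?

Column s3 is strictly dominated by s1 for Column (0<4, -3<1); eliminate s3.
Column s2 is strictly dominated by s1 for Column (0<1, -3<1); eliminate s2.
Row 2 is strictly dominated by row 1 (0>-3); eliminate 2.
Only (1, s1) remains, with payoff 0.

0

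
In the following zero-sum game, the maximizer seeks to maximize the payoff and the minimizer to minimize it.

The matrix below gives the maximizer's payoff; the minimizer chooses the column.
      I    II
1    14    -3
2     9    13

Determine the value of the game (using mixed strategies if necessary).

Row minima are -3 and 9, so the maximizer's maximin is 9; column maxima are 14 and 13, so the minimizer's minimax is 13. These differ, so the equilibrium is in mixed strategies.
Let the maximizer play 1 with probability p. The minimizer is indifferent when 14p + 9(1−p) = −3p + 13(1−p), giving p = 4/21.
Let the minimizer play I with probability q. The maximizer is indifferent when 14q − 3(1−q) = 9q + 13(1−q), giving q = 16/21.
The value is 14·(16/21) + (-3)·(5/21) = 209/21.

209/21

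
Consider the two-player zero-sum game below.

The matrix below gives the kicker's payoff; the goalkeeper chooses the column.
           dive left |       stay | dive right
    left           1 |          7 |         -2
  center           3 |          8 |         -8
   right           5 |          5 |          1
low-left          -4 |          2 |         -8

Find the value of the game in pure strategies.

1

Row minima: -2, -8, 1, -8 → the kicker's maximin is 1.
Column maxima: 5, 8, 1 → the goalkeeper's minimax is 1.
They coincide at (right, dive right), so the value is 1.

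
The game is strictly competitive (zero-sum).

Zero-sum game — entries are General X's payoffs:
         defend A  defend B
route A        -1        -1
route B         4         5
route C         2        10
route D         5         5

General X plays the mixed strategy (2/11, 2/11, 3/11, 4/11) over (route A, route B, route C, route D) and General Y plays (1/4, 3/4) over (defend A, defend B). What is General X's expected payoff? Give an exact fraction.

103/22

Against (1/4, 3/4), each row's expected payoff is route A: -1; route B: 19/4; route C: 8; route D: 5.
Taking the (2/11, 2/11, 3/11, 4/11)-weighted average: (2/11)·(-1) + (2/11)·(19/4) + (3/11)·(8) + (4/11)·(5) = 103/22.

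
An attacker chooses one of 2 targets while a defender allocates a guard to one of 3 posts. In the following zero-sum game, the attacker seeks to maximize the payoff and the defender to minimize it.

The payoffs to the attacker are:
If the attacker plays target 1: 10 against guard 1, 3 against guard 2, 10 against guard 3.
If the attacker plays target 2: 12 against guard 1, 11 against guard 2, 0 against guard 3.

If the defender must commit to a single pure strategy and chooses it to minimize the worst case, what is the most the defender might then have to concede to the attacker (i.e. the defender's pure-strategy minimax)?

The worst case (largest entry) in each column is guard 1: 12, guard 2: 11, guard 3: 10.
The best (smallest) of these is 10.

10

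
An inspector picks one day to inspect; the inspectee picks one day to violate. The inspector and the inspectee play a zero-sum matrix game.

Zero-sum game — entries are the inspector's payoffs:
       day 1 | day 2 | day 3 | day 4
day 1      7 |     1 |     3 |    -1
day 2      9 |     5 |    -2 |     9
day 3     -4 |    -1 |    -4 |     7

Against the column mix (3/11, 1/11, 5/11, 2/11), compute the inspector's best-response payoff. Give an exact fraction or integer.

40/11

day 1: (7)·(3/11) + (1)·(1/11) + (3)·(5/11) + (-1)·(2/11) = 35/11.
day 2: (9)·(3/11) + (5)·(1/11) + (-2)·(5/11) + (9)·(2/11) = 40/11.
day 3: (-4)·(3/11) + (-1)·(1/11) + (-4)·(5/11) + (7)·(2/11) = -19/11.
The best pure response is day 2 with expected payoff 40/11.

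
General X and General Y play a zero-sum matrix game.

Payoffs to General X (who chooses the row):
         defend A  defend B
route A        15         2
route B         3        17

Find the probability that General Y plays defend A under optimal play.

5/9

Row minima are 2 and 3, so General X's maximin is 3; column maxima are 15 and 17, so General Y's minimax is 15. These differ, so the equilibrium is in mixed strategies.
Let General Y play defend A with probability q. General X is indifferent when 15q + 2(1−q) = 3q + 17(1−q), giving q = 5/9.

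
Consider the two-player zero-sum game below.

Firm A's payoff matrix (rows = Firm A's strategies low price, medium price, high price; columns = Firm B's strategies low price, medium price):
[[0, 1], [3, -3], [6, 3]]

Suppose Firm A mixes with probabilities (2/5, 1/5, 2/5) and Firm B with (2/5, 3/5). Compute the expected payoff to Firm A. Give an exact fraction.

Against (2/5, 3/5), each row's expected payoff is low price: 3/5; medium price: -3/5; high price: 21/5.
Taking the (2/5, 1/5, 2/5)-weighted average: (2/5)·(3/5) + (1/5)·(-3/5) + (2/5)·(21/5) = 9/5.

9/5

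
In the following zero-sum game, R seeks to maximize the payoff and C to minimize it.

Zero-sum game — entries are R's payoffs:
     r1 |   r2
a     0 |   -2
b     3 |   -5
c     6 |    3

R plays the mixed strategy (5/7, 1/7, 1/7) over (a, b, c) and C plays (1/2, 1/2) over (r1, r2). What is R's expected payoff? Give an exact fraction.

-3/14

Against (1/2, 1/2), each row's expected payoff is a: -1; b: -1; c: 9/2.
Taking the (5/7, 1/7, 1/7)-weighted average: (5/7)·(-1) + (1/7)·(-1) + (1/7)·(9/2) = -3/14.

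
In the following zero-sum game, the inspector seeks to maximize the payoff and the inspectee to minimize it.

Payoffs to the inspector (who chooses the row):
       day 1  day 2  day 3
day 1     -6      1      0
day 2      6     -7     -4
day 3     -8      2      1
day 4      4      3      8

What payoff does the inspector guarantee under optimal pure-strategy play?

3

Row minima: -6, -7, -8, 3 → the inspector's maximin is 3.
Column maxima: 6, 3, 8 → the inspectee's minimax is 3.
They coincide at (day 4, day 2), so the value is 3.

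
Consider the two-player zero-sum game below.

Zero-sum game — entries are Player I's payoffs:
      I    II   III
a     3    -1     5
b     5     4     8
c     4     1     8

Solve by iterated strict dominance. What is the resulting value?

Row a is strictly dominated by row b (5>3, 4>-1, 8>5); eliminate a.
Column I is strictly dominated by II for Player II (4<5, 1<4); eliminate I.
Column III is strictly dominated by II for Player II (4<8, 1<8); eliminate III.
Row c is strictly dominated by row b (4>1); eliminate c.
Only (b, II) remains, with payoff 4.

4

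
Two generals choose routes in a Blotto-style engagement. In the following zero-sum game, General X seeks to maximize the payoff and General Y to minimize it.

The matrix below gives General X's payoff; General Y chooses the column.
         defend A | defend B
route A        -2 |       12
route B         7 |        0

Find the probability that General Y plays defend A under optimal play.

4/7

Row minima are -2 and 0, so General X's maximin is 0; column maxima are 7 and 12, so General Y's minimax is 7. These differ, so the equilibrium is in mixed strategies.
Let General Y play defend A with probability q. General X is indifferent when −2q + 12(1−q) = 7q, giving q = 4/7.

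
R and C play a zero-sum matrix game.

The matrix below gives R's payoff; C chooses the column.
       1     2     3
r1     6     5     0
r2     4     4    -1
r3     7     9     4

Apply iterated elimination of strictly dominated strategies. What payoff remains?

4

Row r2 is strictly dominated by row r1 (6>4, 5>4, 0>-1); eliminate r2.
Column 1 is strictly dominated by 3 for C (0<6, 4<7); eliminate 1.
Column 2 is strictly dominated by 3 for C (0<5, 4<9); eliminate 2.
Row r1 is strictly dominated by row r3 (4>0); eliminate r1.
Only (r3, 3) remains, with payoff 4.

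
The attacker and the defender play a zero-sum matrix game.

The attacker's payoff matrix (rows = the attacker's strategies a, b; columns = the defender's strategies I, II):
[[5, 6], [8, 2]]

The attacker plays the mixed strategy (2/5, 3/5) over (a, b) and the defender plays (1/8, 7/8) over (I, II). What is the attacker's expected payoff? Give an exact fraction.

4

Against (1/8, 7/8), each row's expected payoff is a: 47/8; b: 11/4.
Taking the (2/5, 3/5)-weighted average: (2/5)·(47/8) + (3/5)·(11/4) = 4.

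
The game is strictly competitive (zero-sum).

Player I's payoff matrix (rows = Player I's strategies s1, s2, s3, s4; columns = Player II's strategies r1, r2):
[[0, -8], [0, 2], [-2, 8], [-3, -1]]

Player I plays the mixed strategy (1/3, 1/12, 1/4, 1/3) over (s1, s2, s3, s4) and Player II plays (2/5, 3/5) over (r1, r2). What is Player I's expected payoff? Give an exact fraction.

-11/10

Against (2/5, 3/5), each row's expected payoff is s1: -24/5; s2: 6/5; s3: 4; s4: -9/5.
Taking the (1/3, 1/12, 1/4, 1/3)-weighted average: (1/3)·(-24/5) + (1/12)·(6/5) + (1/4)·(4) + (1/3)·(-9/5) = -11/10.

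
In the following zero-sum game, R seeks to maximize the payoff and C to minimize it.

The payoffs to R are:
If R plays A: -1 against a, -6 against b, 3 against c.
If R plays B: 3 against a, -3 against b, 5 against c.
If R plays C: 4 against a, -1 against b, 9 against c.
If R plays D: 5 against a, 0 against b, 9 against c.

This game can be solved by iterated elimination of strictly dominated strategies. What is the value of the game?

Column a is strictly dominated by b for C (-6<-1, -3<3, -1<4, 0<5); eliminate a.
Column c is strictly dominated by b for C (-6<3, -3<5, -1<9, 0<9); eliminate c.
Row B is strictly dominated by row C (-1>-3); eliminate B.
Row C is strictly dominated by row D (0>-1); eliminate C.
Row A is strictly dominated by row D (0>-6); eliminate A.
Only (D, b) remains, with payoff 0.

0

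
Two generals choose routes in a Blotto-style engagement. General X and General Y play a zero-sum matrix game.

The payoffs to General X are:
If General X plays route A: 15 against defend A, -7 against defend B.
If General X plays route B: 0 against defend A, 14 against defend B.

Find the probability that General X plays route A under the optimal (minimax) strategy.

7/18

Row minima are -7 and 0, so General X's maximin is 0; column maxima are 15 and 14, so General Y's minimax is 14. These differ, so the equilibrium is in mixed strategies.
Let General X play route A with probability p. General Y is indifferent when 15p = −7p + 14(1−p), giving p = 7/18.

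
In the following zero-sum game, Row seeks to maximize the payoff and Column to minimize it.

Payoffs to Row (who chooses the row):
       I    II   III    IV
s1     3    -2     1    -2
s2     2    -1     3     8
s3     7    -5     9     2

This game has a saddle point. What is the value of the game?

Row minima: -2, -1, -5 → Row's maximin is -1.
Column maxima: 7, -1, 9, 8 → Column's minimax is -1.
They coincide at (s2, II), so the value is -1.

-1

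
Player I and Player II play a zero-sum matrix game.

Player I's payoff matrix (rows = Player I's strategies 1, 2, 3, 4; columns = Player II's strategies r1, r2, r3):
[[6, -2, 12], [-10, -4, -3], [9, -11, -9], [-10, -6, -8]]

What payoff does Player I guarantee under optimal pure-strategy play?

Row minima: -2, -10, -11, -10 → Player I's maximin is -2.
Column maxima: 9, -2, 12 → Player II's minimax is -2.
They coincide at (1, r2), so the value is -2.

-2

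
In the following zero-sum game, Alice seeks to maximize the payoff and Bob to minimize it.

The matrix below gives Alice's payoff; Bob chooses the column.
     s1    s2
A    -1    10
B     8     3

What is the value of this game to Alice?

Row minima are -1 and 3, so Alice's maximin is 3; column maxima are 8 and 10, so Bob's minimax is 8. These differ, so the equilibrium is in mixed strategies.
Let Alice play A with probability p. Bob is indifferent when −p + 8(1−p) = 10p + 3(1−p), giving p = 5/16.
Let Bob play s1 with probability q. Alice is indifferent when −q + 10(1−q) = 8q + 3(1−q), giving q = 7/16.
The value is -1·(7/16) + (10)·(9/16) = 83/16.

83/16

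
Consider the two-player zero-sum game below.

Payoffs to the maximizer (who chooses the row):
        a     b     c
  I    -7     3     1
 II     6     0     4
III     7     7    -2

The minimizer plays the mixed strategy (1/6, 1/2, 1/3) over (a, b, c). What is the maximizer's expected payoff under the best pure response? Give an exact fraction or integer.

4

I: (-7)·(1/6) + (3)·(1/2) + (1)·(1/3) = 2/3.
II: (6)·(1/6) + (0)·(1/2) + (4)·(1/3) = 7/3.
III: (7)·(1/6) + (7)·(1/2) + (-2)·(1/3) = 4.
The best pure response is III with expected payoff 4.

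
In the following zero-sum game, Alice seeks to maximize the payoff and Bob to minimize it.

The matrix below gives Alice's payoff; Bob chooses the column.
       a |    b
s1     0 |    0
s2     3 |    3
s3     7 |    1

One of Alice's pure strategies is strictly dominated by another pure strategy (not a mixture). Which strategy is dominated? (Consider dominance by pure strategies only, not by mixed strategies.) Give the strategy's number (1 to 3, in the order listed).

1

Compare s1 with s2: 3 > 0, 3 > 0.
So s2 strictly dominates s1 for Alice; s1 is strictly dominated.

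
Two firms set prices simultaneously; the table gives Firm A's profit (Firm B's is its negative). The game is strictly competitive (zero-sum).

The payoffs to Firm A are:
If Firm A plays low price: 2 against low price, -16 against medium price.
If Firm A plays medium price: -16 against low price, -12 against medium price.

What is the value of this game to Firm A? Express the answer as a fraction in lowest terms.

-140/11

Row minima are -16 and -16, so Firm A's maximin is -16; column maxima are 2 and -12, so Firm B's minimax is -12. These differ, so the equilibrium is in mixed strategies.
Let Firm A play low price with probability p. Firm B is indifferent when 2p − 16(1−p) = −16p − 12(1−p), giving p = 2/11.
Let Firm B play low price with probability q. Firm A is indifferent when 2q − 16(1−q) = −16q − 12(1−q), giving q = 2/11.
The value is 2·(2/11) + (-16)·(9/11) = -140/11.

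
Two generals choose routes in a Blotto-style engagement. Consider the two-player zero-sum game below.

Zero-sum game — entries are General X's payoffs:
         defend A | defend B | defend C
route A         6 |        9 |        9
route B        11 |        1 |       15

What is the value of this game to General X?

Column defend C is strictly dominated by defend A for General Y (it gives General X more in every row).
The remaining 2×2 game on (route A, route B) × (defend A, defend B) has no saddle point. Let General X play route A with probability p; indifference gives 6p + 11(1−p) = 9p + (1−p), so p = 10/13.
Similarly General Y's optimal q on defend A is 8/13, and the value is 6·(8/13) + (9)·(5/13) = 93/13.

93/13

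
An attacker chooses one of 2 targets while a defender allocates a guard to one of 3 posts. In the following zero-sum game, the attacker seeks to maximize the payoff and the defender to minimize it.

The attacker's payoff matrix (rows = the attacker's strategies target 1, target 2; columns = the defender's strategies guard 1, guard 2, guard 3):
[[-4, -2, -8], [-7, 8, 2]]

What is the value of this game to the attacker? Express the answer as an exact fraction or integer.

-64/13

Column guard 2 is strictly dominated by guard 3 for the defender (it gives the attacker more in every row).
The remaining 2×2 game on (target 1, target 2) × (guard 1, guard 3) has no saddle point. Let the attacker play target 1 with probability p; indifference gives −4p − 7(1−p) = −8p + 2(1−p), so p = 9/13.
Similarly the defender's optimal q on guard 1 is 10/13, and the value is -4·(10/13) + (-8)·(3/13) = -64/13.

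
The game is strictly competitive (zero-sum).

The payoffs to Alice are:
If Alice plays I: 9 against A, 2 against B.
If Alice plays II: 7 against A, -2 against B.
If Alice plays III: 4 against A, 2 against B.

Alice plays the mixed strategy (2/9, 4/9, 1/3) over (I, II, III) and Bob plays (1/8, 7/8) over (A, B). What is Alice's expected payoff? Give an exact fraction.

Against (1/8, 7/8), each row's expected payoff is I: 23/8; II: -7/8; III: 9/4.
Taking the (2/9, 4/9, 1/3)-weighted average: (2/9)·(23/8) + (4/9)·(-7/8) + (1/3)·(9/4) = 1.

1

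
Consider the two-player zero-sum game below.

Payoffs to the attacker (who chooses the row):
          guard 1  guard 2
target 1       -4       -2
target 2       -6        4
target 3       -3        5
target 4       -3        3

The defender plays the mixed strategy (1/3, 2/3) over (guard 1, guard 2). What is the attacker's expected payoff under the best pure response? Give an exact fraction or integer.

7/3

target 1: (-4)·(1/3) + (-2)·(2/3) = -8/3.
target 2: (-6)·(1/3) + (4)·(2/3) = 2/3.
target 3: (-3)·(1/3) + (5)·(2/3) = 7/3.
target 4: (-3)·(1/3) + (3)·(2/3) = 1.
The best pure response is target 3 with expected payoff 7/3.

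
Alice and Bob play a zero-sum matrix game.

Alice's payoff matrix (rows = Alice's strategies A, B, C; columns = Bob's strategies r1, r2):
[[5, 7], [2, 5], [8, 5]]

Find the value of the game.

Row B is strictly dominated by row A, so Alice never plays it.
The remaining 2×2 game on (A, C) × (r1, r2) has no saddle point. Let Alice play A with probability p; indifference gives 5p + 8(1−p) = 7p + 5(1−p), so p = 3/5.
Similarly Bob's optimal q on r1 is 2/5, and the value is 5·(2/5) + (7)·(3/5) = 31/5.

31/5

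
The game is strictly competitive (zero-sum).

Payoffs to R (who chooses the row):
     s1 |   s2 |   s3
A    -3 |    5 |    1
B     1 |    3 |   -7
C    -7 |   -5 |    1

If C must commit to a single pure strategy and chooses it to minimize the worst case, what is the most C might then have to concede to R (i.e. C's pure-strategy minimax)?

The worst case (largest entry) in each column is s1: 1, s2: 5, s3: 1.
The best (smallest) of these is 1.

1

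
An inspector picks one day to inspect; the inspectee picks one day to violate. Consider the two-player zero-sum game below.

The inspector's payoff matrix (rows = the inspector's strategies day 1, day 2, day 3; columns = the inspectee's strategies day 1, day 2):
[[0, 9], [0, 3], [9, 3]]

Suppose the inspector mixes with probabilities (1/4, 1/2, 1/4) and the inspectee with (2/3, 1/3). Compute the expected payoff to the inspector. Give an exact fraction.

3

Against (2/3, 1/3), each row's expected payoff is day 1: 3; day 2: 1; day 3: 7.
Taking the (1/4, 1/2, 1/4)-weighted average: (1/4)·(3) + (1/2)·(1) + (1/4)·(7) = 3.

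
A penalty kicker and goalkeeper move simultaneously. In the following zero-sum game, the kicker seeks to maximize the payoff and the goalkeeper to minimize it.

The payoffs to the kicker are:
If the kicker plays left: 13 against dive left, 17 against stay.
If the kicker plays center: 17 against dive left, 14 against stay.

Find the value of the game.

Row minima are 13 and 14, so the kicker's maximin is 14; column maxima are 17 and 17, so the goalkeeper's minimax is 17. These differ, so the equilibrium is in mixed strategies.
Let the kicker play left with probability p. The goalkeeper is indifferent when 13p + 17(1−p) = 17p + 14(1−p), giving p = 3/7.
Let the goalkeeper play dive left with probability q. The kicker is indifferent when 13q + 17(1−q) = 17q + 14(1−q), giving q = 3/7.
The value is 13·(3/7) + (17)·(4/7) = 107/7.

107/7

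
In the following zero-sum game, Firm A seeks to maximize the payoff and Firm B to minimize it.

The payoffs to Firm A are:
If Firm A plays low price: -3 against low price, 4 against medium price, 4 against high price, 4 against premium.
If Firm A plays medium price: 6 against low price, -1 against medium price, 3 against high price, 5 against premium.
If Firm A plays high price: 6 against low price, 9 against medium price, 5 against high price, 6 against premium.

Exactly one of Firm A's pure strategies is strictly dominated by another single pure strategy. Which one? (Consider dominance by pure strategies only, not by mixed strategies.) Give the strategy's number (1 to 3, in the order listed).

Compare low price with high price: 6 > -3, 9 > 4, 5 > 4, 6 > 4.
So high price strictly dominates low price for Firm A; low price is strictly dominated.

1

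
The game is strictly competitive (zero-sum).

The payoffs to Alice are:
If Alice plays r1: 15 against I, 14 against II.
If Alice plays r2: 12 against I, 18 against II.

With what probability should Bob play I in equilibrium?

4/7

Row minima are 14 and 12, so Alice's maximin is 14; column maxima are 15 and 18, so Bob's minimax is 15. These differ, so the equilibrium is in mixed strategies.
Let Bob play I with probability q. Alice is indifferent when 15q + 14(1−q) = 12q + 18(1−q), giving q = 4/7.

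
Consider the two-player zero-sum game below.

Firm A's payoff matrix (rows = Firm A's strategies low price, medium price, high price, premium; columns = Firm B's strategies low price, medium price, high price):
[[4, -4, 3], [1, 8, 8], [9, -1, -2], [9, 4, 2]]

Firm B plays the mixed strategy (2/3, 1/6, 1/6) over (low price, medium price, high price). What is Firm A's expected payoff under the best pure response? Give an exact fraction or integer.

7

low price: (4)·(2/3) + (-4)·(1/6) + (3)·(1/6) = 5/2.
medium price: (1)·(2/3) + (8)·(1/6) + (8)·(1/6) = 10/3.
high price: (9)·(2/3) + (-1)·(1/6) + (-2)·(1/6) = 11/2.
premium: (9)·(2/3) + (4)·(1/6) + (2)·(1/6) = 7.
The best pure response is premium with expected payoff 7.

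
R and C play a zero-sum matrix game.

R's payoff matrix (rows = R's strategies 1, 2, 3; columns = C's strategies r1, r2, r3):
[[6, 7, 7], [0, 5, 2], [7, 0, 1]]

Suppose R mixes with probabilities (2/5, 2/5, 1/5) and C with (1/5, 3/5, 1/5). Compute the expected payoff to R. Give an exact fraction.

Against (1/5, 3/5, 1/5), each row's expected payoff is 1: 34/5; 2: 17/5; 3: 8/5.
Taking the (2/5, 2/5, 1/5)-weighted average: (2/5)·(34/5) + (2/5)·(17/5) + (1/5)·(8/5) = 22/5.

22/5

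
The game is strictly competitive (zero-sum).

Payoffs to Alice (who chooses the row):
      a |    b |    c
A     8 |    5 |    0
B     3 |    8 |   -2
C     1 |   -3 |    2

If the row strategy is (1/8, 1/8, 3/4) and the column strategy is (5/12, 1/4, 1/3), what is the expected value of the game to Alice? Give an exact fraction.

Against (5/12, 1/4, 1/3), each row's expected payoff is A: 55/12; B: 31/12; C: 1/3.
Taking the (1/8, 1/8, 3/4)-weighted average: (1/8)·(55/12) + (1/8)·(31/12) + (3/4)·(1/3) = 55/48.

55/48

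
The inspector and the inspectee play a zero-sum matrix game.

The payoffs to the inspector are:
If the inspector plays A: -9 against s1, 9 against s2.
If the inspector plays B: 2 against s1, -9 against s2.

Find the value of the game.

-63/29

Row minima are -9 and -9, so the inspector's maximin is -9; column maxima are 2 and 9, so the inspectee's minimax is 2. These differ, so the equilibrium is in mixed strategies.
Let the inspector play A with probability p. The inspectee is indifferent when −9p + 2(1−p) = 9p − 9(1−p), giving p = 11/29.
Let the inspectee play s1 with probability q. The inspector is indifferent when −9q + 9(1−q) = 2q − 9(1−q), giving q = 18/29.
The value is -9·(18/29) + (9)·(11/29) = -63/29.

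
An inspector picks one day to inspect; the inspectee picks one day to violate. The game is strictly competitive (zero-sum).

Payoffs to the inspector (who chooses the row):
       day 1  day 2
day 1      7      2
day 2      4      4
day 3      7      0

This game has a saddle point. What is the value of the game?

Row minima: 2, 4, 0 → the inspector's maximin is 4.
Column maxima: 7, 4 → the inspectee's minimax is 4.
They coincide at (day 2, day 2), so the value is 4.

4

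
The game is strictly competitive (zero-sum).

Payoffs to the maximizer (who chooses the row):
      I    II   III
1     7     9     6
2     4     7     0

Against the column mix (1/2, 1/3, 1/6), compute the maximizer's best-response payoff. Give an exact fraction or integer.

15/2

1: (7)·(1/2) + (9)·(1/3) + (6)·(1/6) = 15/2.
2: (4)·(1/2) + (7)·(1/3) + (0)·(1/6) = 13/3.
The best pure response is 1 with expected payoff 15/2.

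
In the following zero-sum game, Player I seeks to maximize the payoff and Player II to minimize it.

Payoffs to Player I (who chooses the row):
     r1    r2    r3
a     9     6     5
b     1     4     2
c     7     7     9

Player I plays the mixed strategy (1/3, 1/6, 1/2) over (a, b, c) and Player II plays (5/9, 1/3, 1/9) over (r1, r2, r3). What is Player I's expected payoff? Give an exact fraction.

175/27

Against (5/9, 1/3, 1/9), each row's expected payoff is a: 68/9; b: 19/9; c: 65/9.
Taking the (1/3, 1/6, 1/2)-weighted average: (1/3)·(68/9) + (1/6)·(19/9) + (1/2)·(65/9) = 175/27.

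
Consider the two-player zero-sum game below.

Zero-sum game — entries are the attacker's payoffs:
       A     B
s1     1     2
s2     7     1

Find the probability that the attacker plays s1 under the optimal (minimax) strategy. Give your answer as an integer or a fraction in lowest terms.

Row minima are 1 and 1, so the attacker's maximin is 1; column maxima are 7 and 2, so the defender's minimax is 2. These differ, so the equilibrium is in mixed strategies.
Let the attacker play s1 with probability p. The defender is indifferent when p + 7(1−p) = 2p + (1−p), giving p = 6/7.

6/7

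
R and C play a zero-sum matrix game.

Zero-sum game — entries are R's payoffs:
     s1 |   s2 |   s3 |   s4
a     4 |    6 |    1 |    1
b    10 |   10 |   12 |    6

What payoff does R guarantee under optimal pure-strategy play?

6

Row minima: 1, 6 → R's maximin is 6.
Column maxima: 10, 10, 12, 6 → C's minimax is 6.
They coincide at (b, s4), so the value is 6.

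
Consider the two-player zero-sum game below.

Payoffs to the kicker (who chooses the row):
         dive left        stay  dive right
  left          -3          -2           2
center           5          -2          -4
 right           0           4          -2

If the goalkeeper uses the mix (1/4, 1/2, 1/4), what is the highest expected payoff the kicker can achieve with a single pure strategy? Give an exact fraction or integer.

left: (-3)·(1/4) + (-2)·(1/2) + (2)·(1/4) = -5/4.
center: (5)·(1/4) + (-2)·(1/2) + (-4)·(1/4) = -3/4.
right: (0)·(1/4) + (4)·(1/2) + (-2)·(1/4) = 3/2.
The best pure response is right with expected payoff 3/2.

3/2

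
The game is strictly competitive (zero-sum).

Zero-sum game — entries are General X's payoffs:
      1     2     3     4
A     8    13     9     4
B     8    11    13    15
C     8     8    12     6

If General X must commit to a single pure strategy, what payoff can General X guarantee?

The worst-case payoff for each row is A: 4, B: 8, C: 6.
The best of these is 8.

8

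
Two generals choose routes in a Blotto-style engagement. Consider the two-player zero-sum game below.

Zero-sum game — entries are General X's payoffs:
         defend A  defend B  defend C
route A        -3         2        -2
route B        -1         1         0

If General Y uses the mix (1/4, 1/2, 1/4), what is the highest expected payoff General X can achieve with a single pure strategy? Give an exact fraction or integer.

route A: (-3)·(1/4) + (2)·(1/2) + (-2)·(1/4) = -1/4.
route B: (-1)·(1/4) + (1)·(1/2) + (0)·(1/4) = 1/4.
The best pure response is route B with expected payoff 1/4.

1/4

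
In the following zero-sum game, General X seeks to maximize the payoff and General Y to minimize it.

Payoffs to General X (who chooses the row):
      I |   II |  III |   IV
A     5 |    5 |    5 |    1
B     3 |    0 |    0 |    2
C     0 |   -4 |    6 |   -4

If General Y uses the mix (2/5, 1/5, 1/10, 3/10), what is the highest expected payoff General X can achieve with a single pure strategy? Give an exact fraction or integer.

19/5

A: (5)·(2/5) + (5)·(1/5) + (5)·(1/10) + (1)·(3/10) = 19/5.
B: (3)·(2/5) + (0)·(1/5) + (0)·(1/10) + (2)·(3/10) = 9/5.
C: (0)·(2/5) + (-4)·(1/5) + (6)·(1/10) + (-4)·(3/10) = -7/5.
The best pure response is A with expected payoff 19/5.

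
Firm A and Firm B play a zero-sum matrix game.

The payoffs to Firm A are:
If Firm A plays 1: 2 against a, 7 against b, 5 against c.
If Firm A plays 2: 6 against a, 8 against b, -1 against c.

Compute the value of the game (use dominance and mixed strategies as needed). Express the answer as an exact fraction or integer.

Column b is strictly dominated by a for Firm B (it gives Firm A more in every row).
The remaining 2×2 game on (1, 2) × (a, c) has no saddle point. Let Firm A play 1 with probability p; indifference gives 2p + 6(1−p) = 5p − (1−p), so p = 7/10.
Similarly Firm B's optimal q on a is 3/5, and the value is 2·(3/5) + (5)·(2/5) = 16/5.

16/5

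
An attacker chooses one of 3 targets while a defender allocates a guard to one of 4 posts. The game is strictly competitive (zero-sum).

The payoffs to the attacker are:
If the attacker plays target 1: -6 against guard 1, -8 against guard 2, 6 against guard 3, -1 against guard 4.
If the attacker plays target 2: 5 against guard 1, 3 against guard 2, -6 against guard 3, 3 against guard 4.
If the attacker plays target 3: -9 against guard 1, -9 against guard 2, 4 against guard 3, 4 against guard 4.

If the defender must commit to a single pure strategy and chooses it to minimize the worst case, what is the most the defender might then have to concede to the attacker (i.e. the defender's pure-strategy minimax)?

The worst case (largest entry) in each column is guard 1: 5, guard 2: 3, guard 3: 6, guard 4: 4.
The best (smallest) of these is 3.

3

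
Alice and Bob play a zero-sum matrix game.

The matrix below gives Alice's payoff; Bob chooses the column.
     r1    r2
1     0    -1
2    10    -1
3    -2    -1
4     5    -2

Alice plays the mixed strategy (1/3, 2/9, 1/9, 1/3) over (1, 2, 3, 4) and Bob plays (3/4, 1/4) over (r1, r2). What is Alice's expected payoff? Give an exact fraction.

Against (3/4, 1/4), each row's expected payoff is 1: -1/4; 2: 29/4; 3: -7/4; 4: 13/4.
Taking the (1/3, 2/9, 1/9, 1/3)-weighted average: (1/3)·(-1/4) + (2/9)·(29/4) + (1/9)·(-7/4) + (1/3)·(13/4) = 29/12.

29/12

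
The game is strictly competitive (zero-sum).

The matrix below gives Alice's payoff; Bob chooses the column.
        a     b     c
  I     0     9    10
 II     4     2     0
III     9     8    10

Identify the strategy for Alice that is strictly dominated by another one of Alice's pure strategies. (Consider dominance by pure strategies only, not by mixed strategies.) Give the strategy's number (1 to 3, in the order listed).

Compare II with III: 9 > 4, 8 > 2, 10 > 0.
So III strictly dominates II for Alice; II is strictly dominated.

2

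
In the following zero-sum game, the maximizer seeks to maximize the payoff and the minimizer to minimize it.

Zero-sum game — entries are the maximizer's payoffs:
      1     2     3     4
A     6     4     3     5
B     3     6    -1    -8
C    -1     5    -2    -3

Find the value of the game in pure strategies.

Row minima: 3, -8, -3 → the maximizer's maximin is 3.
Column maxima: 6, 6, 3, 5 → the minimizer's minimax is 3.
They coincide at (A, 3), so the value is 3.

3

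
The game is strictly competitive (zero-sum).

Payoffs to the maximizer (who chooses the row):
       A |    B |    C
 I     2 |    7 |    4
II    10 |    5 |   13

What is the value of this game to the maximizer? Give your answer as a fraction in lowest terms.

6

Column C is strictly dominated by A for the minimizer (it gives the maximizer more in every row).
The remaining 2×2 game on (I, II) × (A, B) has no saddle point. Let the maximizer play I with probability p; indifference gives 2p + 10(1−p) = 7p + 5(1−p), so p = 1/2.
Similarly the minimizer's optimal q on A is 1/5, and the value is 2·(1/5) + (7)·(4/5) = 6.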